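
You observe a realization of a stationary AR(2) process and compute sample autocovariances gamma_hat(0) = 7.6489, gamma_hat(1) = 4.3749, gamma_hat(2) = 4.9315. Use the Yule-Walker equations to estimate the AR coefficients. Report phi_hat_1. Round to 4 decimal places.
\hat\phi_{1} = 0.3020

The Yule-Walker equations for an AR(p) process read, in matrix form,
  Gamma_p phi = r_p,   with   (Gamma_p)_{ij} = gamma(|i - j|),
                       (r_p)_i = gamma(i),   i,j = 1..p.
Substitute the sample gammas (Toeplitz matrix and right-hand side of size 2):
  Gamma_p = [[7.6489, 4.3749], [4.3749, 7.6489]]
  r_p     = [4.3749, 4.9315]
Written out:
  7.6489 phi_1 + 4.3749 phi_2 = 4.3749
  4.3749 phi_1 + 7.6489 phi_2 = 4.9315
Solve by Cramer's rule:
  det = gamma(0)^2 - gamma(1)^2 = (7.6489)^2 - (4.3749)^2 = 58.50567121 - 19.13975001 = 39.3659212
  phi_hat_1 = [gamma(1) gamma(0) - gamma(1) gamma(2)] / det = [(4.3749)(7.6489) - (4.3749)(4.9315)] / 39.3659212 = 11.88835326 / 39.3659212 = 0.302
  phi_hat_2 = [gamma(0) gamma(2) - gamma(1)^2] / det = [(7.6489)(4.9315) - (4.3749)^2] / 39.3659212 = 18.58080034 / 39.3659212 = 0.472
So phi_hat = [0.3020, 0.4720].
Therefore phi_hat_1 = 0.3020.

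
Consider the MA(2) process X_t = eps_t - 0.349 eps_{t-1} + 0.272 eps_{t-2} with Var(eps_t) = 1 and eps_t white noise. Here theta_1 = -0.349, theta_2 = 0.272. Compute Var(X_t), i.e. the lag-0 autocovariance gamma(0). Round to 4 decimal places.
\gamma(0) = 1.1958

For an MA(q) process X_t = eps_t + sum_i theta_i eps_{t-i} with
Var(eps_t) = sigma^2, the variance is
  gamma(0) = sigma^2 * (1 + sum_i theta_i^2).
  sum_i theta_i^2 = (-0.349)^2 + (0.272)^2 = 0.121801 + 0.073984 = 0.195785.
  gamma(0) = 1 * (1 + 0.195785) = 1 * 1.195785 = 1.195785, which rounds to 1.1958.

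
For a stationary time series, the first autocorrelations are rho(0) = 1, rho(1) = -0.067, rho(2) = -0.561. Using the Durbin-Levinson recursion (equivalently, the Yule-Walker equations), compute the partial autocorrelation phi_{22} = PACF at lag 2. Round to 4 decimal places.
\phi_{22} = -0.5680

The PACF at lag k is phi_{kk}, the last component of the solution
to the Yule-Walker system G_k phi = r_k where
  (G_k)_{ij} = rho(|i - j|), (r_k)_i = rho(i), i,j = 1..k.
Equivalently, Durbin-Levinson gives phi_{kk} iteratively:
  phi_{11} = rho(1)
  phi_{kk} = [rho(k) - sum_{j=1..k-1} phi_{k-1,j} rho(k-j)]
            / [1 - sum_{j=1..k-1} phi_{k-1,j} rho(j)],
  phi_{k,j} = phi_{k-1,j} - phi_{kk} phi_{k-1,k-j},  j = 1..k-1.
Step k = 1:
  phi_11 = rho(1) = -0.067.
Step k = 2:
  phi_22 = [rho(2) - phi_11 rho(1)] / [1 - phi_11 rho(1)] = [-0.561 - (-0.067)(-0.067)] / [1 - (-0.067)(-0.067)]
         = -0.565489 / 0.995511 = -0.568.
Therefore phi_{22} = -0.5680.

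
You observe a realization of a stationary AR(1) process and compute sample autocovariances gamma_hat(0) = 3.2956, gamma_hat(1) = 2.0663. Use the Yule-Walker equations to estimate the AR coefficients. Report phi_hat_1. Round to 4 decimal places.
\hat\phi_{1} = 0.6270

The Yule-Walker equations for an AR(p) process read, in matrix form,
  Gamma_p phi = r_p,   with   (Gamma_p)_{ij} = gamma(|i - j|),
                       (r_p)_i = gamma(i),   i,j = 1..p.
Substitute the sample gammas (Toeplitz matrix and right-hand side of size 1):
  Gamma_p = [[3.2956]]
  r_p     = [2.0663]
With p = 1 this is the single equation gamma(0) phi_1 = gamma(1):
  phi_hat_1 = gamma(1) / gamma(0) = 2.0663 / 3.2956 = 0.6270.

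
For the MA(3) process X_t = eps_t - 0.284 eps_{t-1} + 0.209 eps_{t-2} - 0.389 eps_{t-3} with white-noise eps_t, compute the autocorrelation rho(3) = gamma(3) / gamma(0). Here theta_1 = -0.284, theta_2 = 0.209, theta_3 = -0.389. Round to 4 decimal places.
\rho(3) = -0.3049

For an MA(q) process with theta_0 = 1, the autocovariance is
  gamma(k) = sigma^2 * sum_{i=0..q-k} theta_i * theta_{i+k},
and rho(k) = gamma(k) / gamma(0). Sigma^2 cancels.
  numerator   = (1)*(-0.389) = -0.389.
  denominator = (1)^2 + (-0.284)^2 + (0.209)^2 + (-0.389)^2 = 1.275658.
  rho(3) = -0.389 / 1.275658 = -0.3049.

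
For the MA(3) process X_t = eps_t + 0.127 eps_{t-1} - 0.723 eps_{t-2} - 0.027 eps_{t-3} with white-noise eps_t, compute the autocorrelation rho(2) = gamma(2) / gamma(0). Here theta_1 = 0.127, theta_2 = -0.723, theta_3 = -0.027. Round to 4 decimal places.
\rho(2) = -0.4718

For an MA(q) process with theta_0 = 1, the autocovariance is
  gamma(k) = sigma^2 * sum_{i=0..q-k} theta_i * theta_{i+k},
and rho(k) = gamma(k) / gamma(0). Sigma^2 cancels.
  numerator   = (1)*(-0.723) + (0.127)*(-0.027) = -0.726429.
  denominator = (1)^2 + (0.127)^2 + (-0.723)^2 + (-0.027)^2 = 1.539587.
  rho(2) = -0.726429 / 1.539587 = -0.4718.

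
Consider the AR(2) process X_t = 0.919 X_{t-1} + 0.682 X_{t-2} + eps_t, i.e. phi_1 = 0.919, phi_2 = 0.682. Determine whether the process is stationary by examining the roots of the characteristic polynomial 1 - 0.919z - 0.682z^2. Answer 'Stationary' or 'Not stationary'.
\text{Not stationary}

The AR(p) characteristic polynomial is P(z) = 1 - 0.919z - 0.682z^2.
Stationarity requires all roots to lie outside the unit circle, i.e. |z| > 1 for every root.
Set 1 + (-0.919) z + (-0.682) z^2 = 0, i.e. a z^2 + b z + c = 0 with a = -0.682, b = -0.919, c = 1.
Discriminant D = b^2 - 4ac = (-0.919)^2 - 4*(-0.682)*1 = 0.844561 - (-2.728) = 3.572561.
D >= 0, so the roots are real: z = (-b +/- sqrt(D)) / (2a) = (0.919 +/- 1.890122) / (-1.364).
  z_1 = (0.919 + 1.890122) / (-1.364) = -2.0595,   |z_1| = 2.0595.
  z_2 = (0.919 - 1.890122) / (-1.364) = 0.712,   |z_2| = 0.712.
Moduli of all roots: 2.0595, 0.7120.
All moduli strictly greater than 1? No.
Verdict: Not stationary.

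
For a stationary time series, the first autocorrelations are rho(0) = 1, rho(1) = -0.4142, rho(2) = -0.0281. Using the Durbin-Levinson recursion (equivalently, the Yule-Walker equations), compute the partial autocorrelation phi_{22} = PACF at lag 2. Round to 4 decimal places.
\phi_{22} = -0.2410

The PACF at lag k is phi_{kk}, the last component of the solution
to the Yule-Walker system G_k phi = r_k where
  (G_k)_{ij} = rho(|i - j|), (r_k)_i = rho(i), i,j = 1..k.
Equivalently, Durbin-Levinson gives phi_{kk} iteratively:
  phi_{11} = rho(1)
  phi_{kk} = [rho(k) - sum_{j=1..k-1} phi_{k-1,j} rho(k-j)]
            / [1 - sum_{j=1..k-1} phi_{k-1,j} rho(j)],
  phi_{k,j} = phi_{k-1,j} - phi_{kk} phi_{k-1,k-j},  j = 1..k-1.
Step k = 1:
  phi_11 = rho(1) = -0.4142.
Step k = 2:
  phi_22 = [rho(2) - phi_11 rho(1)] / [1 - phi_11 rho(1)] = [-0.0281 - (-0.4142)(-0.4142)] / [1 - (-0.4142)(-0.4142)]
         = -0.19966164 / 0.82843836 = -0.241.
Therefore phi_{22} = -0.2410.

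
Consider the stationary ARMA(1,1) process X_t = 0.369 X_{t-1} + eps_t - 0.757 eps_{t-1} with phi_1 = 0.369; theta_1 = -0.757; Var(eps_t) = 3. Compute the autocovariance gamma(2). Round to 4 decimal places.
\gamma(2) = -0.3583

Multiply the model equation by X_{t-k} and take expectations. With theta_0 = psi_0 = 1 and psi_j the MA(infinity) weights, this gives
  gamma(k) - sum_i phi_i gamma(k-i) = c_k,
  c_k = sigma^2 * sum_{j=k..q} theta_j psi_{j-k}   (c_k = 0 for k > q),
using gamma(-m) = gamma(m).
psi-weights needed (psi_j = theta_j + sum_i phi_i psi_{j-i}):
  psi_1 = theta_1 + phi_1 = -0.757 + (0.369) = -0.388
Right-hand sides:
  c_0 = sigma^2 (1 + theta_1 psi_1) = 3 * (1 + (-0.757)(-0.388)) = 3 * 1.293716 = 3.881148
  c_1 = sigma^2 theta_1 = 3 * (-0.757) = -2.271
  c_2 = 0
Equations for k = 0 and k = 1 (AR order 1):
  gamma(0) = phi_1 gamma(1) + c_0
  gamma(1) = phi_1 gamma(0) + c_1
Substituting the second into the first: gamma(0) (1 - phi_1^2) = c_0 + phi_1 c_1, so
  gamma(0) = (c_0 + phi_1 c_1) / (1 - phi_1^2) = (3.881148 + (0.369)(-2.271)) / (1 - (0.369)^2) = 3.043149 / 0.863839 = 3.52282.
  gamma(1) = phi_1 gamma(0) + c_1 = (0.369)(3.52282) + (-2.271) = -0.97108.
For k = 2 (> q): gamma(2) = phi_1 gamma(1) = (0.369)(-0.97108) = -0.358328.
Therefore gamma(2) = -0.3583 (to 4 decimal places).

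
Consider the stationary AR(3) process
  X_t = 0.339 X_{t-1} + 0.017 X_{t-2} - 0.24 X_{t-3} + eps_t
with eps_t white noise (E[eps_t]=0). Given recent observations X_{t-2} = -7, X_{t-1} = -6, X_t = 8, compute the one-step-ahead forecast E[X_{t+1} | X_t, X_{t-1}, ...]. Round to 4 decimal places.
E[X_{t+1} \mid \mathcal F_t] = 4.2900

For an AR(p) model X_t = c + sum_i phi_i X_{t-i} + eps_t, the
one-step-ahead conditional mean is
  E[X_{t+1} | X_t, ...] = c + sum_i phi_i X_{t+1-i}.
Substitute known values:
  E[X_{t+1} | ...] = (0.339) * (8) + (0.017) * (-6) + (-0.24) * (-7)
                   = 4.2900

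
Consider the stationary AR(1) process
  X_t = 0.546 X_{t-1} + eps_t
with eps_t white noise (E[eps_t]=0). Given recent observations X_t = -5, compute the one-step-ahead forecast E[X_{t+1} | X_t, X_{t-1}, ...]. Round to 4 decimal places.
E[X_{t+1} \mid \mathcal F_t] = -2.7300

For an AR(p) model X_t = c + sum_i phi_i X_{t-i} + eps_t, the
one-step-ahead conditional mean is
  E[X_{t+1} | X_t, ...] = c + sum_i phi_i X_{t+1-i}.
Substitute known values:
  E[X_{t+1} | ...] = (0.546) * (-5)
                   = -2.7300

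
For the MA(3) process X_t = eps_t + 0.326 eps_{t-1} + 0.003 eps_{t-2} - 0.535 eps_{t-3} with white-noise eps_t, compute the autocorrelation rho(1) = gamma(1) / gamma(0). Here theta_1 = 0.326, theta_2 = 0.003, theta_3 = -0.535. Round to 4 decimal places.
\rho(1) = 0.2337

For an MA(q) process with theta_0 = 1, the autocovariance is
  gamma(k) = sigma^2 * sum_{i=0..q-k} theta_i * theta_{i+k},
and rho(k) = gamma(k) / gamma(0). Sigma^2 cancels.
  numerator   = (1)*(0.326) + (0.326)*(0.003) + (0.003)*(-0.535) = 0.325373.
  denominator = (1)^2 + (0.326)^2 + (0.003)^2 + (-0.535)^2 = 1.39251.
  rho(1) = 0.325373 / 1.39251 = 0.2337.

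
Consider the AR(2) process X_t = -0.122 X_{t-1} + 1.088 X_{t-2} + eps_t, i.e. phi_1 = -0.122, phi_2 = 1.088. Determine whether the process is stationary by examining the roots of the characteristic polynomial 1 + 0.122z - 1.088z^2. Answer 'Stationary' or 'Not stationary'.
\text{Not stationary}

The AR(p) characteristic polynomial is P(z) = 1 + 0.122z - 1.088z^2.
Stationarity requires all roots to lie outside the unit circle, i.e. |z| > 1 for every root.
Set 1 + (0.122) z + (-1.088) z^2 = 0, i.e. a z^2 + b z + c = 0 with a = -1.088, b = 0.122, c = 1.
Discriminant D = b^2 - 4ac = (0.122)^2 - 4*(-1.088)*1 = 0.014884 - (-4.352) = 4.366884.
D >= 0, so the roots are real: z = (-b +/- sqrt(D)) / (2a) = (-0.122 +/- 2.089709) / (-2.176).
  z_1 = (-0.122 + 2.089709) / (-2.176) = -0.9043,   |z_1| = 0.9043.
  z_2 = (-0.122 - 2.089709) / (-2.176) = 1.0164,   |z_2| = 1.0164.
Moduli of all roots: 0.9043, 1.0164.
All moduli strictly greater than 1? No.
Verdict: Not stationary.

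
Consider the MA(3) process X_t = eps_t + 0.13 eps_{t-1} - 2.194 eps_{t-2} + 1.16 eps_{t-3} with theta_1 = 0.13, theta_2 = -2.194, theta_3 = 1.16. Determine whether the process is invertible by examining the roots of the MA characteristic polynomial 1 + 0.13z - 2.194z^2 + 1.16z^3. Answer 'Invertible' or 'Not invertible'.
\text{Not invertible}

The MA(q) characteristic polynomial is P(z) = 1 + 0.13z - 2.194z^2 + 1.16z^3.
Invertibility requires all roots to lie outside the unit circle, i.e. |z| > 1 for every root.
Degree 3: look for a simple real root z0 first, then factor out (1 - z/z0) and solve the remaining quadratic.
Testing z0 = 1.25: P(1.25) = 1 + (0.13)(1.25) + (-2.194)(1.25)^2 + (1.16)(1.25)^3
  = 1 + (0.1625) + (-3.428125) + (2.265625) = 0.  So z_0 = 1.25 is a root, |z_0| = 1.25.
Divide out the factor (1 - 0.8 z) = (1 - z/z0) (since 1/z0 = 0.8):
  P(z) = (1 - 0.8 z)(1 + (0.93) z + (-1.45) z^2)
  [check: z-coef 0.93 - (0.8) = 0.13; z^2-coef -1.45 - (0.8)(0.93) = -2.194; z^3-coef -(0.8)(-1.45) = 1.16.]
Remaining roots from the quadratic factor 1 + (0.93) z + (-1.45) z^2:
  Set 1 + (0.93) z + (-1.45) z^2 = 0, i.e. a z^2 + b z + c = 0 with a = -1.45, b = 0.93, c = 1.
  Discriminant D = b^2 - 4ac = (0.93)^2 - 4*(-1.45)*1 = 0.8649 - (-5.8) = 6.6649.
  D >= 0, so the roots are real: z = (-b +/- sqrt(D)) / (2a) = (-0.93 +/- 2.581647) / (-2.9).
    z_1 = (-0.93 + 2.581647) / (-2.9) = -0.5695,   |z_1| = 0.5695.
    z_2 = (-0.93 - 2.581647) / (-2.9) = 1.2109,   |z_2| = 1.2109.
Moduli of all roots: 1.2500, 0.5695, 1.2109.
All moduli strictly greater than 1? No.
Verdict: Not invertible.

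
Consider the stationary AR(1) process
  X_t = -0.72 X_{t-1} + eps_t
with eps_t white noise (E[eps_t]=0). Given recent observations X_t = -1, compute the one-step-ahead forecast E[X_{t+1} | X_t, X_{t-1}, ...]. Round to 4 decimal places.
E[X_{t+1} \mid \mathcal F_t] = 0.7200

For an AR(p) model X_t = c + sum_i phi_i X_{t-i} + eps_t, the
one-step-ahead conditional mean is
  E[X_{t+1} | X_t, ...] = c + sum_i phi_i X_{t+1-i}.
Substitute known values:
  E[X_{t+1} | ...] = (-0.72) * (-1)
                   = 0.7200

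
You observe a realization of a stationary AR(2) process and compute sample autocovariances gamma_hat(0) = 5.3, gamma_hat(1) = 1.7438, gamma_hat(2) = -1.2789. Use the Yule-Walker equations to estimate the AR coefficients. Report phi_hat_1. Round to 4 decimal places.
\hat\phi_{1} = 0.4580

The Yule-Walker equations for an AR(p) process read, in matrix form,
  Gamma_p phi = r_p,   with   (Gamma_p)_{ij} = gamma(|i - j|),
                       (r_p)_i = gamma(i),   i,j = 1..p.
Substitute the sample gammas (Toeplitz matrix and right-hand side of size 2):
  Gamma_p = [[5.3, 1.7438], [1.7438, 5.3]]
  r_p     = [1.7438, -1.2789]
Written out:
  5.3 phi_1 + 1.7438 phi_2 = 1.7438
  1.7438 phi_1 + 5.3 phi_2 = -1.2789
Solve by Cramer's rule:
  det = gamma(0)^2 - gamma(1)^2 = (5.3)^2 - (1.7438)^2 = 28.09 - 3.04083844 = 25.04916156
  phi_hat_1 = [gamma(1) gamma(0) - gamma(1) gamma(2)] / det = [(1.7438)(5.3) - (1.7438)(-1.2789)] / 25.04916156 = 11.47228582 / 25.04916156 = 0.458
  phi_hat_2 = [gamma(0) gamma(2) - gamma(1)^2] / det = [(5.3)(-1.2789) - (1.7438)^2] / 25.04916156 = -9.81900844 / 25.04916156 = -0.392
So phi_hat = [0.4580, -0.3920].
Therefore phi_hat_1 = 0.4580.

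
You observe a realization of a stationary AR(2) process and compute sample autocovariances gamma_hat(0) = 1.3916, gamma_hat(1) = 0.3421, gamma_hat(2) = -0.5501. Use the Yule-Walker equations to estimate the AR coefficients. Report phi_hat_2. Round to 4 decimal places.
\hat\phi_{2} = -0.4850

The Yule-Walker equations for an AR(p) process read, in matrix form,
  Gamma_p phi = r_p,   with   (Gamma_p)_{ij} = gamma(|i - j|),
                       (r_p)_i = gamma(i),   i,j = 1..p.
Substitute the sample gammas (Toeplitz matrix and right-hand side of size 2):
  Gamma_p = [[1.3916, 0.3421], [0.3421, 1.3916]]
  r_p     = [0.3421, -0.5501]
Written out:
  1.3916 phi_1 + 0.3421 phi_2 = 0.3421
  0.3421 phi_1 + 1.3916 phi_2 = -0.5501
Solve by Cramer's rule:
  det = gamma(0)^2 - gamma(1)^2 = (1.3916)^2 - (0.3421)^2 = 1.93655056 - 0.11703241 = 1.81951815
  phi_hat_1 = [gamma(1) gamma(0) - gamma(1) gamma(2)] / det = [(0.3421)(1.3916) - (0.3421)(-0.5501)] / 1.81951815 = 0.66425557 / 1.81951815 = 0.3651
  phi_hat_2 = [gamma(0) gamma(2) - gamma(1)^2] / det = [(1.3916)(-0.5501) - (0.3421)^2] / 1.81951815 = -0.88255157 / 1.81951815 = -0.485
So phi_hat = [0.3651, -0.4850].
Therefore phi_hat_2 = -0.4850.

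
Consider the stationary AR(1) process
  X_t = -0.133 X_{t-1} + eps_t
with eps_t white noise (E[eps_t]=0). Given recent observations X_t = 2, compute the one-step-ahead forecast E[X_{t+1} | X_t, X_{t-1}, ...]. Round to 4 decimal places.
E[X_{t+1} \mid \mathcal F_t] = -0.2660

For an AR(p) model X_t = c + sum_i phi_i X_{t-i} + eps_t, the
one-step-ahead conditional mean is
  E[X_{t+1} | X_t, ...] = c + sum_i phi_i X_{t+1-i}.
Substitute known values:
  E[X_{t+1} | ...] = (-0.133) * (2)
                   = -0.2660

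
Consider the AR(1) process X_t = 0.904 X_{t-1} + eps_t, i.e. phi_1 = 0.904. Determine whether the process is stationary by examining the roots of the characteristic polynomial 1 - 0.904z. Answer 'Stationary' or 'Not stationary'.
\text{Stationary}

The AR(p) characteristic polynomial is P(z) = 1 - 0.904z.
Stationarity requires all roots to lie outside the unit circle, i.e. |z| > 1 for every root.
This is linear in z: 1 + (-0.904) z = 0  =>  z = -1/(-0.904) = 1.106195,  |z| = 1.106195.
Moduli of all roots: 1.1062.
All moduli strictly greater than 1? Yes.
Verdict: Stationary.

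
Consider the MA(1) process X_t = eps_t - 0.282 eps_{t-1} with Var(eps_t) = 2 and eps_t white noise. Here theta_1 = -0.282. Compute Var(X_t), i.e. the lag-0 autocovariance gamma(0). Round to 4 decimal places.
\gamma(0) = 2.1590

For an MA(q) process X_t = eps_t + sum_i theta_i eps_{t-i} with
Var(eps_t) = sigma^2, the variance is
  gamma(0) = sigma^2 * (1 + sum_i theta_i^2).
  sum_i theta_i^2 = (-0.282)^2 = 0.079524.
  gamma(0) = 2 * (1 + 0.079524) = 2 * 1.079524 = 2.159048, which rounds to 2.1590.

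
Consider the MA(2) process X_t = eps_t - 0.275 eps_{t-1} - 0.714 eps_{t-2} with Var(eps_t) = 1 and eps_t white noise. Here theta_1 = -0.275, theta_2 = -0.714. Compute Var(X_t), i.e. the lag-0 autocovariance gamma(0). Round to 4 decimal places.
\gamma(0) = 1.5854

For an MA(q) process X_t = eps_t + sum_i theta_i eps_{t-i} with
Var(eps_t) = sigma^2, the variance is
  gamma(0) = sigma^2 * (1 + sum_i theta_i^2).
  sum_i theta_i^2 = (-0.275)^2 + (-0.714)^2 = 0.075625 + 0.509796 = 0.585421.
  gamma(0) = 1 * (1 + 0.585421) = 1 * 1.585421 = 1.585421, which rounds to 1.5854.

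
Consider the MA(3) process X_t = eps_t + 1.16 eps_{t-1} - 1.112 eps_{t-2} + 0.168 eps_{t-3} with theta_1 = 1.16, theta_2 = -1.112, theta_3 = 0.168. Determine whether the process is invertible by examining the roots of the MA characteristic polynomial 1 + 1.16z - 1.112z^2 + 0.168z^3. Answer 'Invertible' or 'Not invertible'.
\text{Not invertible}

The MA(q) characteristic polynomial is P(z) = 1 + 1.16z - 1.112z^2 + 0.168z^3.
Invertibility requires all roots to lie outside the unit circle, i.e. |z| > 1 for every root.
Degree 3: look for a simple real root z0 first, then factor out (1 - z/z0) and solve the remaining quadratic.
Testing z0 = 5: P(5) = 1 + (1.16)(5) + (-1.112)(5)^2 + (0.168)(5)^3
  = 1 + (5.8) + (-27.8) + (21) = 0.  So z_0 = 5 is a root, |z_0| = 5.
Divide out the factor (1 - 0.2 z) = (1 - z/z0) (since 1/z0 = 0.2):
  P(z) = (1 - 0.2 z)(1 + (1.36) z + (-0.84) z^2)
  [check: z-coef 1.36 - (0.2) = 1.16; z^2-coef -0.84 - (0.2)(1.36) = -1.112; z^3-coef -(0.2)(-0.84) = 0.168.]
Remaining roots from the quadratic factor 1 + (1.36) z + (-0.84) z^2:
  Set 1 + (1.36) z + (-0.84) z^2 = 0, i.e. a z^2 + b z + c = 0 with a = -0.84, b = 1.36, c = 1.
  Discriminant D = b^2 - 4ac = (1.36)^2 - 4*(-0.84)*1 = 1.8496 - (-3.36) = 5.2096.
  D >= 0, so the roots are real: z = (-b +/- sqrt(D)) / (2a) = (-1.36 +/- 2.282455) / (-1.68).
    z_1 = (-1.36 + 2.282455) / (-1.68) = -0.5491,   |z_1| = 0.5491.
    z_2 = (-1.36 - 2.282455) / (-1.68) = 2.1681,   |z_2| = 2.1681.
Moduli of all roots: 5.0000, 0.5491, 2.1681.
All moduli strictly greater than 1? No.
Verdict: Not invertible.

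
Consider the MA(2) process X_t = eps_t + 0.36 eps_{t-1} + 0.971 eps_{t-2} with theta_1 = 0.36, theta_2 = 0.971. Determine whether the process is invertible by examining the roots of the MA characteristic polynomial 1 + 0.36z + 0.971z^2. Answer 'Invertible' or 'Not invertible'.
\text{Invertible}

The MA(q) characteristic polynomial is P(z) = 1 + 0.36z + 0.971z^2.
Invertibility requires all roots to lie outside the unit circle, i.e. |z| > 1 for every root.
Set 1 + (0.36) z + (0.971) z^2 = 0, i.e. a z^2 + b z + c = 0 with a = 0.971, b = 0.36, c = 1.
Discriminant D = b^2 - 4ac = (0.36)^2 - 4*(0.971)*1 = 0.1296 - (3.884) = -3.7544.
D < 0, so the roots are the complex-conjugate pair z = (-b +/- i sqrt(-D)) / (2a) = -0.1854 +/- 0.9977i.
For a conjugate pair |z|^2 = z * conj(z) = (product of roots) = c/a = 1/(0.971) = 1.029866, so |z| = sqrt(1.029866) = 1.0148 for both roots.
Moduli of all roots: 1.0148, 1.0148.
All moduli strictly greater than 1? Yes.
Verdict: Invertible.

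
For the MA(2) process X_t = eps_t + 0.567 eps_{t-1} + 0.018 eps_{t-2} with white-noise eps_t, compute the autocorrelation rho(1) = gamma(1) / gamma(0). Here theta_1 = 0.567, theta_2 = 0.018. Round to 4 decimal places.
\rho(1) = 0.4367

For an MA(q) process with theta_0 = 1, the autocovariance is
  gamma(k) = sigma^2 * sum_{i=0..q-k} theta_i * theta_{i+k},
and rho(k) = gamma(k) / gamma(0). Sigma^2 cancels.
  numerator   = (1)*(0.567) + (0.567)*(0.018) = 0.577206.
  denominator = (1)^2 + (0.567)^2 + (0.018)^2 = 1.321813.
  rho(1) = 0.577206 / 1.321813 = 0.4367.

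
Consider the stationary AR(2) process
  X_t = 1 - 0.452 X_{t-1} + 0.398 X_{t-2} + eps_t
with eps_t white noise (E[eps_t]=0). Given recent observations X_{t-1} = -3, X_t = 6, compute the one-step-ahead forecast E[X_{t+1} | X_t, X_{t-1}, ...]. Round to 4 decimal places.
E[X_{t+1} \mid \mathcal F_t] = -2.9060

For an AR(p) model X_t = c + sum_i phi_i X_{t-i} + eps_t, the
one-step-ahead conditional mean is
  E[X_{t+1} | X_t, ...] = c + sum_i phi_i X_{t+1-i}.
Substitute known values:
  E[X_{t+1} | ...] = 1 + (-0.452) * (6) + (0.398) * (-3)
                   = -2.9060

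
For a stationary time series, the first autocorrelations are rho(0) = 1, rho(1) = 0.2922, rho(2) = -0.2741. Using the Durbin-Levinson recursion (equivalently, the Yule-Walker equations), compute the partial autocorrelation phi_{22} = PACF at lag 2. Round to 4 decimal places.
\phi_{22} = -0.3930

The PACF at lag k is phi_{kk}, the last component of the solution
to the Yule-Walker system G_k phi = r_k where
  (G_k)_{ij} = rho(|i - j|), (r_k)_i = rho(i), i,j = 1..k.
Equivalently, Durbin-Levinson gives phi_{kk} iteratively:
  phi_{11} = rho(1)
  phi_{kk} = [rho(k) - sum_{j=1..k-1} phi_{k-1,j} rho(k-j)]
            / [1 - sum_{j=1..k-1} phi_{k-1,j} rho(j)],
  phi_{k,j} = phi_{k-1,j} - phi_{kk} phi_{k-1,k-j},  j = 1..k-1.
Step k = 1:
  phi_11 = rho(1) = 0.2922.
Step k = 2:
  phi_22 = [rho(2) - phi_11 rho(1)] / [1 - phi_11 rho(1)] = [-0.2741 - (0.2922)(0.2922)] / [1 - (0.2922)(0.2922)]
         = -0.35948084 / 0.91461916 = -0.393.
Therefore phi_{22} = -0.3930.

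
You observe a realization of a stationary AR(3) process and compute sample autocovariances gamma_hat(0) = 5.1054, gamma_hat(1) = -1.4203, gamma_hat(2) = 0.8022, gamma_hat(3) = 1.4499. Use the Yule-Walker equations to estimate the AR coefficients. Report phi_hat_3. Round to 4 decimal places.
\hat\phi_{3} = 0.3800

The Yule-Walker equations for an AR(p) process read, in matrix form,
  Gamma_p phi = r_p,   with   (Gamma_p)_{ij} = gamma(|i - j|),
                       (r_p)_i = gamma(i),   i,j = 1..p.
Substitute the sample gammas (Toeplitz matrix and right-hand side of size 3):
  Gamma_p = [[5.1054, -1.4203, 0.8022], [-1.4203, 5.1054, -1.4203], [0.8022, -1.4203, 5.1054]]
  r_p     = [-1.4203, 0.8022, 1.4499]
Written out (R1..R3):
  (R1) 5.1054 phi_1 - 1.4203 phi_2 + 0.8022 phi_3 = -1.4203
  (R2) -1.4203 phi_1 + 5.1054 phi_2 - 1.4203 phi_3 = 0.8022
  (R3) 0.8022 phi_1 - 1.4203 phi_2 + 5.1054 phi_3 = 1.4499
Gaussian elimination:
  R2 <- R2 - (-1.4203/5.1054) R1 = R2 - (-0.278196) R1:  4.710279 phi_2 - 1.197131 phi_3 = 0.407079
  R3 <- R3 - (0.8022/5.1054) R1 = R3 - (0.157128) R1:  -1.197131 phi_2 + 4.979352 phi_3 = 1.673069
  R3 <- R3 - (-1.197131/4.710279) R2 = R3 - (-0.254153) R2:  4.675098 phi_3 = 1.776529
Back-substitution:
  phi_hat_3 = 1.776529 / 4.675098 = 0.379998
  phi_hat_2 = (0.407079 - (-1.197131)(0.379998)) / 4.710279 = 0.183001
  phi_hat_1 = (-1.4203 - (-1.4203)(0.183001) - (0.8022)(0.379998)) / 5.1054 = -0.286994
So phi_hat = [-0.2870, 0.1830, 0.3800].
Therefore phi_hat_3 = 0.3800.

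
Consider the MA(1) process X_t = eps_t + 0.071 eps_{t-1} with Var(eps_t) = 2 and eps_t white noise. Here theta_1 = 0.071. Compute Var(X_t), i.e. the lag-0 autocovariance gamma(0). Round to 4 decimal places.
\gamma(0) = 2.0101

For an MA(q) process X_t = eps_t + sum_i theta_i eps_{t-i} with
Var(eps_t) = sigma^2, the variance is
  gamma(0) = sigma^2 * (1 + sum_i theta_i^2).
  sum_i theta_i^2 = (0.071)^2 = 0.005041.
  gamma(0) = 2 * (1 + 0.005041) = 2 * 1.005041 = 2.010082, which rounds to 2.0101.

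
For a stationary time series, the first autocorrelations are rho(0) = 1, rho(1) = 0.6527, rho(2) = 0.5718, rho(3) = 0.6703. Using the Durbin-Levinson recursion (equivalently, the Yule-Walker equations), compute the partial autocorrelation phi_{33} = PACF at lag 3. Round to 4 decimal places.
\phi_{33} = 0.4211

The PACF at lag k is phi_{kk}, the last component of the solution
to the Yule-Walker system G_k phi = r_k where
  (G_k)_{ij} = rho(|i - j|), (r_k)_i = rho(i), i,j = 1..k.
Equivalently, Durbin-Levinson gives phi_{kk} iteratively:
  phi_{11} = rho(1)
  phi_{kk} = [rho(k) - sum_{j=1..k-1} phi_{k-1,j} rho(k-j)]
            / [1 - sum_{j=1..k-1} phi_{k-1,j} rho(j)],
  phi_{k,j} = phi_{k-1,j} - phi_{kk} phi_{k-1,k-j},  j = 1..k-1.
Step k = 1:
  phi_11 = rho(1) = 0.6527.
Step k = 2:
  phi_22 = [rho(2) - phi_11 rho(1)] / [1 - phi_11 rho(1)] = [0.5718 - (0.6527)(0.6527)] / [1 - (0.6527)(0.6527)]
         = 0.14578271 / 0.57398271 = 0.253984.
  Update: phi_21 = phi_11 - phi_22 phi_11 = 0.6527 - (0.253984)(0.6527) = 0.486924.
Step k = 3:
  phi_33 = [rho(3) - phi_21 rho(2) - phi_22 rho(1)] / [1 - phi_21 rho(1) - phi_22 rho(2)]
    numerator   = 0.6703 - (0.486924)(0.5718) - (0.253984)(0.6527) = 0.22610099
    denominator = 1 - (0.486924)(0.6527) - (0.253984)(0.5718) = 0.53695616
  phi_33 = 0.22610099 / 0.53695616 = 0.4211.
Therefore phi_{33} = 0.4211.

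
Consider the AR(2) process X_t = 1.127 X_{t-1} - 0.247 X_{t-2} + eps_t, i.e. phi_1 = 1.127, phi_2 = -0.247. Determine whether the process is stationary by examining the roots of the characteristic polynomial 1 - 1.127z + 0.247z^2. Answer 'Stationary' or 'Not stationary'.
\text{Stationary}

The AR(p) characteristic polynomial is P(z) = 1 - 1.127z + 0.247z^2.
Stationarity requires all roots to lie outside the unit circle, i.e. |z| > 1 for every root.
Set 1 + (-1.127) z + (0.247) z^2 = 0, i.e. a z^2 + b z + c = 0 with a = 0.247, b = -1.127, c = 1.
Discriminant D = b^2 - 4ac = (-1.127)^2 - 4*(0.247)*1 = 1.270129 - (0.988) = 0.282129.
D >= 0, so the roots are real: z = (-b +/- sqrt(D)) / (2a) = (1.127 +/- 0.531158) / (0.494).
  z_1 = (1.127 + 0.531158) / (0.494) = 3.3566,   |z_1| = 3.3566.
  z_2 = (1.127 - 0.531158) / (0.494) = 1.2062,   |z_2| = 1.2062.
Moduli of all roots: 3.3566, 1.2062.
All moduli strictly greater than 1? Yes.
Verdict: Stationary.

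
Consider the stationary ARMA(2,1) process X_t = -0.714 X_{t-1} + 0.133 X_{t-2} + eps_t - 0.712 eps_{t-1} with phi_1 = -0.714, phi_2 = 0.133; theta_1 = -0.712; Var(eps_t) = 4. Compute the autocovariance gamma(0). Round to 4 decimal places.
\gamma(0) = 33.9081

Multiply the model equation by X_{t-k} and take expectations. With theta_0 = psi_0 = 1 and psi_j the MA(infinity) weights, this gives
  gamma(k) - sum_i phi_i gamma(k-i) = c_k,
  c_k = sigma^2 * sum_{j=k..q} theta_j psi_{j-k}   (c_k = 0 for k > q),
using gamma(-m) = gamma(m).
psi-weights needed (psi_j = theta_j + sum_i phi_i psi_{j-i}):
  psi_1 = theta_1 + phi_1 = -0.712 + (-0.714) = -1.426
Right-hand sides:
  c_0 = sigma^2 (1 + theta_1 psi_1) = 4 * (1 + (-0.712)(-1.426)) = 4 * 2.015312 = 8.061248
  c_1 = sigma^2 theta_1 = 4 * (-0.712) = -2.848
  c_2 = 0
Equations for k = 0, 1, 2 (AR order 2, c_2 = 0):
  (E0) gamma(0) = phi_1 gamma(1) + phi_2 gamma(2) + c_0
  (E1) gamma(1) = phi_1 gamma(0) + phi_2 gamma(1) + c_1
  (E2) gamma(2) = phi_1 gamma(1) + phi_2 gamma(0)
From (E1): gamma(1) = A gamma(0) + B with
  A = phi_1 / (1 - phi_2) = -0.714 / 0.867 = -0.823529,   B = c_1 / (1 - phi_2) = -2.848 / 0.867 = -3.28489.
Insert (E2) into (E0): gamma(0) (1 - phi_2^2) = phi_1 (1 + phi_2) gamma(1) + c_0.
  phi_1 (1 + phi_2) = (-0.714)(1.133) = -0.808962,   1 - phi_2^2 = 0.982311.
Replace gamma(1) by A gamma(0) + B and collect gamma(0):
  gamma(0) [0.982311 - (-0.808962)(-0.823529)] = (-0.808962)(-3.28489) + 8.061248
  gamma(0) * 0.316107 = 10.7186
  gamma(0) = 10.7186 / 0.316107 = 33.908137.
Therefore gamma(0) = 33.9081 (to 4 decimal places).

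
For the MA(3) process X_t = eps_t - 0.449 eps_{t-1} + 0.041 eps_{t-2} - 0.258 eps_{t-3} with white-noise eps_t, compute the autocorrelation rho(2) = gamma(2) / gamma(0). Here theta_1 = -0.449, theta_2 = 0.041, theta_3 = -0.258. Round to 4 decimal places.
\rho(2) = 0.1235

For an MA(q) process with theta_0 = 1, the autocovariance is
  gamma(k) = sigma^2 * sum_{i=0..q-k} theta_i * theta_{i+k},
and rho(k) = gamma(k) / gamma(0). Sigma^2 cancels.
  numerator   = (1)*(0.041) + (-0.449)*(-0.258) = 0.156842.
  denominator = (1)^2 + (-0.449)^2 + (0.041)^2 + (-0.258)^2 = 1.269846.
  rho(2) = 0.156842 / 1.269846 = 0.1235.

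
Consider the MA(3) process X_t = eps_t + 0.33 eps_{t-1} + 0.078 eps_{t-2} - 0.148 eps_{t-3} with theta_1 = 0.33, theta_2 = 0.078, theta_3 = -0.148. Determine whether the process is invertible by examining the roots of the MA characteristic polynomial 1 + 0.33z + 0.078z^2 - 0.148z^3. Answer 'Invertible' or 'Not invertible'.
\text{Invertible}

The MA(q) characteristic polynomial is P(z) = 1 + 0.33z + 0.078z^2 - 0.148z^3.
Invertibility requires all roots to lie outside the unit circle, i.e. |z| > 1 for every root.
Degree 3: look for a simple real root z0 first, then factor out (1 - z/z0) and solve the remaining quadratic.
Testing z0 = 2.5: P(2.5) = 1 + (0.33)(2.5) + (0.078)(2.5)^2 + (-0.148)(2.5)^3
  = 1 + (0.825) + (0.4875) + (-2.3125) = 0.  So z_0 = 2.5 is a root, |z_0| = 2.5.
Divide out the factor (1 - 0.4 z) = (1 - z/z0) (since 1/z0 = 0.4):
  P(z) = (1 - 0.4 z)(1 + (0.73) z + (0.37) z^2)
  [check: z-coef 0.73 - (0.4) = 0.33; z^2-coef 0.37 - (0.4)(0.73) = 0.078; z^3-coef -(0.4)(0.37) = -0.148.]
Remaining roots from the quadratic factor 1 + (0.73) z + (0.37) z^2:
  Set 1 + (0.73) z + (0.37) z^2 = 0, i.e. a z^2 + b z + c = 0 with a = 0.37, b = 0.73, c = 1.
  Discriminant D = b^2 - 4ac = (0.73)^2 - 4*(0.37)*1 = 0.5329 - (1.48) = -0.9471.
  D < 0, so the roots are the complex-conjugate pair z = (-b +/- i sqrt(-D)) / (2a) = -0.9865 +/- 1.3151i.
  For a conjugate pair |z|^2 = z * conj(z) = (product of roots) = c/a = 1/(0.37) = 2.702703, so |z| = sqrt(2.702703) = 1.644 for both roots.
Moduli of all roots: 2.5000, 1.6440, 1.6440.
All moduli strictly greater than 1? Yes.
Verdict: Invertible.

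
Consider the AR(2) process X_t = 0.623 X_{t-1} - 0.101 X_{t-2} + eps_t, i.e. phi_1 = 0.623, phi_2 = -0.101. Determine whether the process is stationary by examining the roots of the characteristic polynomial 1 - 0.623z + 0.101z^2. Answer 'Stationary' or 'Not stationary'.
\text{Stationary}

The AR(p) characteristic polynomial is P(z) = 1 - 0.623z + 0.101z^2.
Stationarity requires all roots to lie outside the unit circle, i.e. |z| > 1 for every root.
Set 1 + (-0.623) z + (0.101) z^2 = 0, i.e. a z^2 + b z + c = 0 with a = 0.101, b = -0.623, c = 1.
Discriminant D = b^2 - 4ac = (-0.623)^2 - 4*(0.101)*1 = 0.388129 - (0.404) = -0.015871.
D < 0, so the roots are the complex-conjugate pair z = (-b +/- i sqrt(-D)) / (2a) = 3.0842 +/- 0.6237i.
For a conjugate pair |z|^2 = z * conj(z) = (product of roots) = c/a = 1/(0.101) = 9.90099, so |z| = sqrt(9.90099) = 3.1466 for both roots.
Moduli of all roots: 3.1466, 3.1466.
All moduli strictly greater than 1? Yes.
Verdict: Stationary.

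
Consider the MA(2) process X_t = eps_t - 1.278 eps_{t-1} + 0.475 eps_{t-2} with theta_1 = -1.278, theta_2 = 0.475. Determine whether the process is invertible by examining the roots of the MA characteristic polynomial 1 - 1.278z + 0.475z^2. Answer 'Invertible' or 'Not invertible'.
\text{Invertible}

The MA(q) characteristic polynomial is P(z) = 1 - 1.278z + 0.475z^2.
Invertibility requires all roots to lie outside the unit circle, i.e. |z| > 1 for every root.
Set 1 + (-1.278) z + (0.475) z^2 = 0, i.e. a z^2 + b z + c = 0 with a = 0.475, b = -1.278, c = 1.
Discriminant D = b^2 - 4ac = (-1.278)^2 - 4*(0.475)*1 = 1.633284 - (1.9) = -0.266716.
D < 0, so the roots are the complex-conjugate pair z = (-b +/- i sqrt(-D)) / (2a) = 1.3453 +/- 0.5436i.
For a conjugate pair |z|^2 = z * conj(z) = (product of roots) = c/a = 1/(0.475) = 2.105263, so |z| = sqrt(2.105263) = 1.451 for both roots.
Moduli of all roots: 1.4510, 1.4510.
All moduli strictly greater than 1? Yes.
Verdict: Invertible.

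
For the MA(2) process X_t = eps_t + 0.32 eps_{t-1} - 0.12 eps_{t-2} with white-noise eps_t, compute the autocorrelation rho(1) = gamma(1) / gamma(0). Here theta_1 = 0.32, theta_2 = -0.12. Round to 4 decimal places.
\rho(1) = 0.2521

For an MA(q) process with theta_0 = 1, the autocovariance is
  gamma(k) = sigma^2 * sum_{i=0..q-k} theta_i * theta_{i+k},
and rho(k) = gamma(k) / gamma(0). Sigma^2 cancels.
  numerator   = (1)*(0.32) + (0.32)*(-0.12) = 0.2816.
  denominator = (1)^2 + (0.32)^2 + (-0.12)^2 = 1.1168.
  rho(1) = 0.2816 / 1.1168 = 0.2521.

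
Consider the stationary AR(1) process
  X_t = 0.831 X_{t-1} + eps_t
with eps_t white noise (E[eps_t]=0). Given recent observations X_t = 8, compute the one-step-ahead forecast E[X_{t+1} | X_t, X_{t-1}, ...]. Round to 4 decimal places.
E[X_{t+1} \mid \mathcal F_t] = 6.6480

For an AR(p) model X_t = c + sum_i phi_i X_{t-i} + eps_t, the
one-step-ahead conditional mean is
  E[X_{t+1} | X_t, ...] = c + sum_i phi_i X_{t+1-i}.
Substitute known values:
  E[X_{t+1} | ...] = (0.831) * (8)
                   = 6.6480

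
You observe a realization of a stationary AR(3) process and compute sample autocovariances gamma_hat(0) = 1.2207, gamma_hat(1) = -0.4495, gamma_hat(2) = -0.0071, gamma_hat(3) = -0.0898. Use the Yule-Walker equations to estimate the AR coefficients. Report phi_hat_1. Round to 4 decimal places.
\hat\phi_{1} = -0.4550

The Yule-Walker equations for an AR(p) process read, in matrix form,
  Gamma_p phi = r_p,   with   (Gamma_p)_{ij} = gamma(|i - j|),
                       (r_p)_i = gamma(i),   i,j = 1..p.
Substitute the sample gammas (Toeplitz matrix and right-hand side of size 3):
  Gamma_p = [[1.2207, -0.4495, -0.0071], [-0.4495, 1.2207, -0.4495], [-0.0071, -0.4495, 1.2207]]
  r_p     = [-0.4495, -0.0071, -0.0898]
Written out (R1..R3):
  (R1) 1.2207 phi_1 - 0.4495 phi_2 - 0.0071 phi_3 = -0.4495
  (R2) -0.4495 phi_1 + 1.2207 phi_2 - 0.4495 phi_3 = -0.0071
  (R3) -0.0071 phi_1 - 0.4495 phi_2 + 1.2207 phi_3 = -0.0898
Gaussian elimination:
  R2 <- R2 - (-0.4495/1.2207) R1 = R2 - (-0.368231) R1:  1.05518 phi_2 - 0.452114 phi_3 = -0.17262
  R3 <- R3 - (-0.0071/1.2207) R1 = R3 - (-0.005816) R1:  -0.452114 phi_2 + 1.220659 phi_3 = -0.092414
  R3 <- R3 - (-0.452114/1.05518) R2 = R3 - (-0.428471) R2:  1.026941 phi_3 = -0.166377
Back-substitution:
  phi_hat_3 = -0.166377 / 1.026941 = -0.162012
  phi_hat_2 = (-0.17262 - (-0.452114)(-0.162012)) / 1.05518 = -0.233011
  phi_hat_1 = (-0.4495 - (-0.4495)(-0.233011) - (-0.0071)(-0.162012)) / 1.2207 = -0.454975
So phi_hat = [-0.4550, -0.2330, -0.1620].
Therefore phi_hat_1 = -0.4550.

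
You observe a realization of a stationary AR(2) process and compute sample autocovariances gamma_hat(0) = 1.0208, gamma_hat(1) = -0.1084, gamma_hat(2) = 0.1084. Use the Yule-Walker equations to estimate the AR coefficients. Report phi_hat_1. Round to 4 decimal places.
\hat\phi_{1} = -0.0960

The Yule-Walker equations for an AR(p) process read, in matrix form,
  Gamma_p phi = r_p,   with   (Gamma_p)_{ij} = gamma(|i - j|),
                       (r_p)_i = gamma(i),   i,j = 1..p.
Substitute the sample gammas (Toeplitz matrix and right-hand side of size 2):
  Gamma_p = [[1.0208, -0.1084], [-0.1084, 1.0208]]
  r_p     = [-0.1084, 0.1084]
Written out:
  1.0208 phi_1 - 0.1084 phi_2 = -0.1084
  -0.1084 phi_1 + 1.0208 phi_2 = 0.1084
Solve by Cramer's rule:
  det = gamma(0)^2 - gamma(1)^2 = (1.0208)^2 - (-0.1084)^2 = 1.04203264 - 0.01175056 = 1.03028208
  phi_hat_1 = [gamma(1) gamma(0) - gamma(1) gamma(2)] / det = [(-0.1084)(1.0208) - (-0.1084)(0.1084)] / 1.03028208 = -0.09890416 / 1.03028208 = -0.096
  phi_hat_2 = [gamma(0) gamma(2) - gamma(1)^2] / det = [(1.0208)(0.1084) - (-0.1084)^2] / 1.03028208 = 0.09890416 / 1.03028208 = 0.096
So phi_hat = [-0.0960, 0.0960].
Therefore phi_hat_1 = -0.0960.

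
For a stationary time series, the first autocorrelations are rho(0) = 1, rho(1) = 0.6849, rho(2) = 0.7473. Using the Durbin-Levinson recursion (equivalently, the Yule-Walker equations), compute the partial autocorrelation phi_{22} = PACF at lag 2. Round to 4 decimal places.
\phi_{22} = 0.5240

The PACF at lag k is phi_{kk}, the last component of the solution
to the Yule-Walker system G_k phi = r_k where
  (G_k)_{ij} = rho(|i - j|), (r_k)_i = rho(i), i,j = 1..k.
Equivalently, Durbin-Levinson gives phi_{kk} iteratively:
  phi_{11} = rho(1)
  phi_{kk} = [rho(k) - sum_{j=1..k-1} phi_{k-1,j} rho(k-j)]
            / [1 - sum_{j=1..k-1} phi_{k-1,j} rho(j)],
  phi_{k,j} = phi_{k-1,j} - phi_{kk} phi_{k-1,k-j},  j = 1..k-1.
Step k = 1:
  phi_11 = rho(1) = 0.6849.
Step k = 2:
  phi_22 = [rho(2) - phi_11 rho(1)] / [1 - phi_11 rho(1)] = [0.7473 - (0.6849)(0.6849)] / [1 - (0.6849)(0.6849)]
         = 0.27821199 / 0.53091199 = 0.524.
Therefore phi_{22} = 0.5240.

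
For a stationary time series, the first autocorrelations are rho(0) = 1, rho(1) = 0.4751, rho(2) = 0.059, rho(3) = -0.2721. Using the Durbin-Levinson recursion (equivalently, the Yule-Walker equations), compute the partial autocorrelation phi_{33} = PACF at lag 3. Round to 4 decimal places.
\phi_{33} = -0.2761

The PACF at lag k is phi_{kk}, the last component of the solution
to the Yule-Walker system G_k phi = r_k where
  (G_k)_{ij} = rho(|i - j|), (r_k)_i = rho(i), i,j = 1..k.
Equivalently, Durbin-Levinson gives phi_{kk} iteratively:
  phi_{11} = rho(1)
  phi_{kk} = [rho(k) - sum_{j=1..k-1} phi_{k-1,j} rho(k-j)]
            / [1 - sum_{j=1..k-1} phi_{k-1,j} rho(j)],
  phi_{k,j} = phi_{k-1,j} - phi_{kk} phi_{k-1,k-j},  j = 1..k-1.
Step k = 1:
  phi_11 = rho(1) = 0.4751.
Step k = 2:
  phi_22 = [rho(2) - phi_11 rho(1)] / [1 - phi_11 rho(1)] = [0.059 - (0.4751)(0.4751)] / [1 - (0.4751)(0.4751)]
         = -0.16672001 / 0.77427999 = -0.215323.
  Update: phi_21 = phi_11 - phi_22 phi_11 = 0.4751 - (-0.215323)(0.4751) = 0.5774.
Step k = 3:
  phi_33 = [rho(3) - phi_21 rho(2) - phi_22 rho(1)] / [1 - phi_21 rho(1) - phi_22 rho(2)]
    numerator   = -0.2721 - (0.5774)(0.059) - (-0.215323)(0.4751) = -0.2038668
    denominator = 1 - (0.5774)(0.4751) - (-0.215323)(0.059) = 0.7383814
  phi_33 = -0.2038668 / 0.7383814 = -0.2761.
Therefore phi_{33} = -0.2761.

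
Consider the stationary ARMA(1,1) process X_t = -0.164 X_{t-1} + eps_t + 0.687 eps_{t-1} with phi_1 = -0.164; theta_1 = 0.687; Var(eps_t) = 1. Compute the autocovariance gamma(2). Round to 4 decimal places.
\gamma(2) = -0.0782

Multiply the model equation by X_{t-k} and take expectations. With theta_0 = psi_0 = 1 and psi_j the MA(infinity) weights, this gives
  gamma(k) - sum_i phi_i gamma(k-i) = c_k,
  c_k = sigma^2 * sum_{j=k..q} theta_j psi_{j-k}   (c_k = 0 for k > q),
using gamma(-m) = gamma(m).
psi-weights needed (psi_j = theta_j + sum_i phi_i psi_{j-i}):
  psi_1 = theta_1 + phi_1 = 0.687 + (-0.164) = 0.523
Right-hand sides:
  c_0 = sigma^2 (1 + theta_1 psi_1) = 1 * (1 + (0.687)(0.523)) = 1 * 1.359301 = 1.359301
  c_1 = sigma^2 theta_1 = 1 * (0.687) = 0.687
  c_2 = 0
Equations for k = 0 and k = 1 (AR order 1):
  gamma(0) = phi_1 gamma(1) + c_0
  gamma(1) = phi_1 gamma(0) + c_1
Substituting the second into the first: gamma(0) (1 - phi_1^2) = c_0 + phi_1 c_1, so
  gamma(0) = (c_0 + phi_1 c_1) / (1 - phi_1^2) = (1.359301 + (-0.164)(0.687)) / (1 - (-0.164)^2) = 1.246633 / 0.973104 = 1.281089.
  gamma(1) = phi_1 gamma(0) + c_1 = (-0.164)(1.281089) + (0.687) = 0.476901.
For k = 2 (> q): gamma(2) = phi_1 gamma(1) = (-0.164)(0.476901) = -0.078212.
Therefore gamma(2) = -0.0782 (to 4 decimal places).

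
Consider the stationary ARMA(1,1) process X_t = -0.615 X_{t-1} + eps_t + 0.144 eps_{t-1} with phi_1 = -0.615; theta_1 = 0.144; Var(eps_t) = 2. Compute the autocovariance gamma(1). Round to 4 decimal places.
\gamma(1) = -1.3808

Multiply the model equation by X_{t-k} and take expectations. With theta_0 = psi_0 = 1 and psi_j the MA(infinity) weights, this gives
  gamma(k) - sum_i phi_i gamma(k-i) = c_k,
  c_k = sigma^2 * sum_{j=k..q} theta_j psi_{j-k}   (c_k = 0 for k > q),
using gamma(-m) = gamma(m).
psi-weights needed (psi_j = theta_j + sum_i phi_i psi_{j-i}):
  psi_1 = theta_1 + phi_1 = 0.144 + (-0.615) = -0.471
Right-hand sides:
  c_0 = sigma^2 (1 + theta_1 psi_1) = 2 * (1 + (0.144)(-0.471)) = 2 * 0.932176 = 1.864352
  c_1 = sigma^2 theta_1 = 2 * (0.144) = 0.288
  c_2 = 0
Equations for k = 0 and k = 1 (AR order 1):
  gamma(0) = phi_1 gamma(1) + c_0
  gamma(1) = phi_1 gamma(0) + c_1
Substituting the second into the first: gamma(0) (1 - phi_1^2) = c_0 + phi_1 c_1, so
  gamma(0) = (c_0 + phi_1 c_1) / (1 - phi_1^2) = (1.864352 + (-0.615)(0.288)) / (1 - (-0.615)^2) = 1.687232 / 0.621775 = 2.713573.
  gamma(1) = phi_1 gamma(0) + c_1 = (-0.615)(2.713573) + (0.288) = -1.380848.
Therefore gamma(1) = -1.3808 (to 4 decimal places).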